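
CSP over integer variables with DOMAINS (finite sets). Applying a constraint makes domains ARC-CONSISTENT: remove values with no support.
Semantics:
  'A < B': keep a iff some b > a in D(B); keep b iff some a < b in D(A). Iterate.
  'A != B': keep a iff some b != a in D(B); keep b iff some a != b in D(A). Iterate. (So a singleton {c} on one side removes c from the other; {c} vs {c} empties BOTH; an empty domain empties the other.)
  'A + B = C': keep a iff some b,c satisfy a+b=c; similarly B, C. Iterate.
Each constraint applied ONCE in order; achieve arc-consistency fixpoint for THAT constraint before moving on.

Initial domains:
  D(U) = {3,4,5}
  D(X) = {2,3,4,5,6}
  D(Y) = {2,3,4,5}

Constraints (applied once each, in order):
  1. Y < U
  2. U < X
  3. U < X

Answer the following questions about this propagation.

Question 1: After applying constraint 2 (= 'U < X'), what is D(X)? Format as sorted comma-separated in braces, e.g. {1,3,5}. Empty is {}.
Answer: {4,5,6}

Derivation:
Constraint 1 (Y < U) on D(Y)={2,3,4,5} D(U)={3,4,5}: Y {2,3,4,5}->{2,3,4}
Constraint 2 (U < X) on D(U)={3,4,5} D(X)={2,3,4,5,6}: X {2,3,4,5,6}->{4,5,6}
So after constraint 2: D(X) = {4,5,6}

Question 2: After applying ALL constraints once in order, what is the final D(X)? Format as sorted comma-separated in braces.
Constraint 1 (Y < U) on D(Y)={2,3,4,5} D(U)={3,4,5}: Y {2,3,4,5}->{2,3,4}
Constraint 2 (U < X) on D(U)={3,4,5} D(X)={2,3,4,5,6}: X {2,3,4,5,6}->{4,5,6}
Constraint 3 (U < X) on D(U)={3,4,5} D(X)={4,5,6}: no change
So after all 3 constraints: D(X) = {4,5,6}

Answer: {4,5,6}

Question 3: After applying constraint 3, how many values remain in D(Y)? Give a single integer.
Answer: 3

Derivation:
Constraint 1 (Y < U) on D(Y)={2,3,4,5} D(U)={3,4,5}: Y {2,3,4,5}->{2,3,4}
Constraint 2 (U < X) on D(U)={3,4,5} D(X)={2,3,4,5,6}: X {2,3,4,5,6}->{4,5,6}
Constraint 3 (U < X) on D(U)={3,4,5} D(X)={4,5,6}: no change
So after constraint 3: D(Y)={2,3,4}, size = 3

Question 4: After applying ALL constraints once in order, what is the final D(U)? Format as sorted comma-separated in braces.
Answer: {3,4,5}

Derivation:
Constraint 1 (Y < U) on D(Y)={2,3,4,5} D(U)={3,4,5}: Y {2,3,4,5}->{2,3,4}
Constraint 2 (U < X) on D(U)={3,4,5} D(X)={2,3,4,5,6}: X {2,3,4,5,6}->{4,5,6}
Constraint 3 (U < X) on D(U)={3,4,5} D(X)={4,5,6}: no change
So after all 3 constraints: D(U) = {3,4,5}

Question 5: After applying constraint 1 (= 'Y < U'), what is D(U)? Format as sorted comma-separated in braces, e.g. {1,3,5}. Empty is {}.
Constraint 1 (Y < U) on D(Y)={2,3,4,5} D(U)={3,4,5}: Y {2,3,4,5}->{2,3,4}
So after constraint 1: D(U) = {3,4,5}

Answer: {3,4,5}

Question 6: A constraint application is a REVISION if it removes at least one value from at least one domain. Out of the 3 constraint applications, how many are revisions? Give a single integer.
Answer: 2

Derivation:
Constraint 1 (Y < U) on D(Y)={2,3,4,5} D(U)={3,4,5}: Y {2,3,4,5}->{2,3,4} => REVISION
Constraint 2 (U < X) on D(U)={3,4,5} D(X)={2,3,4,5,6}: X {2,3,4,5,6}->{4,5,6} => REVISION
Constraint 3 (U < X) on D(U)={3,4,5} D(X)={4,5,6}: no change => not a revision
Total revisions = 2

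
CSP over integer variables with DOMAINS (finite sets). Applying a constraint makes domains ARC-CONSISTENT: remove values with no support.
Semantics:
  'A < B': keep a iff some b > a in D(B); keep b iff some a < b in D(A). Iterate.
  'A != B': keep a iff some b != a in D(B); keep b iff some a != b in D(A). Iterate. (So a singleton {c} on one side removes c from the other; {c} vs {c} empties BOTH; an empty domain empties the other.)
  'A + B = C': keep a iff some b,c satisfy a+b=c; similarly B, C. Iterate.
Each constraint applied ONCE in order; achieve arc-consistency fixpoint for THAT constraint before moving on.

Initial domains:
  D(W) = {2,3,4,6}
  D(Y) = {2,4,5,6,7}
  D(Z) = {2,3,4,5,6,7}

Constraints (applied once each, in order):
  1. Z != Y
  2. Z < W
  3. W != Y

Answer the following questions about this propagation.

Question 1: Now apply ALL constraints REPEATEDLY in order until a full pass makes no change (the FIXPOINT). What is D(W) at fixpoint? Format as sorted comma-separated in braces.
pass 0 (initial): D(W)={2,3,4,6}
pass 1: W {2,3,4,6}->{3,4,6}; Z {2,3,4,5,6,7}->{2,3,4,5}
pass 2: no change
Fixpoint after 2 passes: D(W) = {3,4,6}

Answer: {3,4,6}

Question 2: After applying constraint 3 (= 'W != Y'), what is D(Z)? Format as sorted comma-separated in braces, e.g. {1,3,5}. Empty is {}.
Constraint 1 (Z != Y) on D(Z)={2,3,4,5,6,7} D(Y)={2,4,5,6,7}: no change
Constraint 2 (Z < W) on D(Z)={2,3,4,5,6,7} D(W)={2,3,4,6}: Z {2,3,4,5,6,7}->{2,3,4,5}; W {2,3,4,6}->{3,4,6}
Constraint 3 (W != Y) on D(W)={3,4,6} D(Y)={2,4,5,6,7}: no change
So after constraint 3: D(Z) = {2,3,4,5}

Answer: {2,3,4,5}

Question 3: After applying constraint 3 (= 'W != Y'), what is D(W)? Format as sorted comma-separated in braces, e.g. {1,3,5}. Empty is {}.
Answer: {3,4,6}

Derivation:
Constraint 1 (Z != Y) on D(Z)={2,3,4,5,6,7} D(Y)={2,4,5,6,7}: no change
Constraint 2 (Z < W) on D(Z)={2,3,4,5,6,7} D(W)={2,3,4,6}: Z {2,3,4,5,6,7}->{2,3,4,5}; W {2,3,4,6}->{3,4,6}
Constraint 3 (W != Y) on D(W)={3,4,6} D(Y)={2,4,5,6,7}: no change
So after constraint 3: D(W) = {3,4,6}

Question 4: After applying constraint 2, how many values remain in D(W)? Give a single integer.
Constraint 1 (Z != Y) on D(Z)={2,3,4,5,6,7} D(Y)={2,4,5,6,7}: no change
Constraint 2 (Z < W) on D(Z)={2,3,4,5,6,7} D(W)={2,3,4,6}: Z {2,3,4,5,6,7}->{2,3,4,5}; W {2,3,4,6}->{3,4,6}
So after constraint 2: D(W)={3,4,6}, size = 3

Answer: 3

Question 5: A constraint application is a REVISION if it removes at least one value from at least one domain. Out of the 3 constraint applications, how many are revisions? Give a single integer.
Constraint 1 (Z != Y) on D(Z)={2,3,4,5,6,7} D(Y)={2,4,5,6,7}: no change => not a revision
Constraint 2 (Z < W) on D(Z)={2,3,4,5,6,7} D(W)={2,3,4,6}: Z {2,3,4,5,6,7}->{2,3,4,5}; W {2,3,4,6}->{3,4,6} => REVISION
Constraint 3 (W != Y) on D(W)={3,4,6} D(Y)={2,4,5,6,7}: no change => not a revision
Total revisions = 1

Answer: 1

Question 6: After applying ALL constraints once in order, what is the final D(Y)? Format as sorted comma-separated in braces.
Answer: {2,4,5,6,7}

Derivation:
Constraint 1 (Z != Y) on D(Z)={2,3,4,5,6,7} D(Y)={2,4,5,6,7}: no change
Constraint 2 (Z < W) on D(Z)={2,3,4,5,6,7} D(W)={2,3,4,6}: Z {2,3,4,5,6,7}->{2,3,4,5}; W {2,3,4,6}->{3,4,6}
Constraint 3 (W != Y) on D(W)={3,4,6} D(Y)={2,4,5,6,7}: no change
So after all 3 constraints: D(Y) = {2,4,5,6,7}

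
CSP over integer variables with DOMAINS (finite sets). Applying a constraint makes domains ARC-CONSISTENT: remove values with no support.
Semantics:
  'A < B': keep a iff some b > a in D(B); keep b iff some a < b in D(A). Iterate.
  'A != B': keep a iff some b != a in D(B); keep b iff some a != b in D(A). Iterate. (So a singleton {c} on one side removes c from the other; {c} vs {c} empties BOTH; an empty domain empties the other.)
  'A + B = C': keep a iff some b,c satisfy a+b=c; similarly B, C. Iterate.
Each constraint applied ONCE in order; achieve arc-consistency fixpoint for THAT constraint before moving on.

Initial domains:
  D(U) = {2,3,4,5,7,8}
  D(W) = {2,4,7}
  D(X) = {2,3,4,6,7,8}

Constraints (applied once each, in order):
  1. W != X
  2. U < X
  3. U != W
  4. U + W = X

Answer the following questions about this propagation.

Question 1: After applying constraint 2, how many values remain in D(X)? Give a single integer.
Answer: 5

Derivation:
Constraint 1 (W != X) on D(W)={2,4,7} D(X)={2,3,4,6,7,8}: no change
Constraint 2 (U < X) on D(U)={2,3,4,5,7,8} D(X)={2,3,4,6,7,8}: U {2,3,4,5,7,8}->{2,3,4,5,7}; X {2,3,4,6,7,8}->{3,4,6,7,8}
So after constraint 2: D(X)={3,4,6,7,8}, size = 5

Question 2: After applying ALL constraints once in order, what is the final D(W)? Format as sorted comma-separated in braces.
Constraint 1 (W != X) on D(W)={2,4,7} D(X)={2,3,4,6,7,8}: no change
Constraint 2 (U < X) on D(U)={2,3,4,5,7,8} D(X)={2,3,4,6,7,8}: U {2,3,4,5,7,8}->{2,3,4,5,7}; X {2,3,4,6,7,8}->{3,4,6,7,8}
Constraint 3 (U != W) on D(U)={2,3,4,5,7} D(W)={2,4,7}: no change
Constraint 4 (U + W = X) on D(U)={2,3,4,5,7} D(W)={2,4,7} D(X)={3,4,6,7,8}: U {2,3,4,5,7}->{2,3,4,5}; W {2,4,7}->{2,4}; X {3,4,6,7,8}->{4,6,7,8}
So after all 4 constraints: D(W) = {2,4}

Answer: {2,4}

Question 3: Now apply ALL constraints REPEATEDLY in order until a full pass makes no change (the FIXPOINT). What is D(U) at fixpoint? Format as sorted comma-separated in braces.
pass 0 (initial): D(U)={2,3,4,5,7,8}
pass 1: U {2,3,4,5,7,8}->{2,3,4,5}; W {2,4,7}->{2,4}; X {2,3,4,6,7,8}->{4,6,7,8}
pass 2: no change
Fixpoint after 2 passes: D(U) = {2,3,4,5}

Answer: {2,3,4,5}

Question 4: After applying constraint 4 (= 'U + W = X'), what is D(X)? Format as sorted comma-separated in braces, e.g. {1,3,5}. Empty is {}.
Constraint 1 (W != X) on D(W)={2,4,7} D(X)={2,3,4,6,7,8}: no change
Constraint 2 (U < X) on D(U)={2,3,4,5,7,8} D(X)={2,3,4,6,7,8}: U {2,3,4,5,7,8}->{2,3,4,5,7}; X {2,3,4,6,7,8}->{3,4,6,7,8}
Constraint 3 (U != W) on D(U)={2,3,4,5,7} D(W)={2,4,7}: no change
Constraint 4 (U + W = X) on D(U)={2,3,4,5,7} D(W)={2,4,7} D(X)={3,4,6,7,8}: U {2,3,4,5,7}->{2,3,4,5}; W {2,4,7}->{2,4}; X {3,4,6,7,8}->{4,6,7,8}
So after constraint 4: D(X) = {4,6,7,8}

Answer: {4,6,7,8}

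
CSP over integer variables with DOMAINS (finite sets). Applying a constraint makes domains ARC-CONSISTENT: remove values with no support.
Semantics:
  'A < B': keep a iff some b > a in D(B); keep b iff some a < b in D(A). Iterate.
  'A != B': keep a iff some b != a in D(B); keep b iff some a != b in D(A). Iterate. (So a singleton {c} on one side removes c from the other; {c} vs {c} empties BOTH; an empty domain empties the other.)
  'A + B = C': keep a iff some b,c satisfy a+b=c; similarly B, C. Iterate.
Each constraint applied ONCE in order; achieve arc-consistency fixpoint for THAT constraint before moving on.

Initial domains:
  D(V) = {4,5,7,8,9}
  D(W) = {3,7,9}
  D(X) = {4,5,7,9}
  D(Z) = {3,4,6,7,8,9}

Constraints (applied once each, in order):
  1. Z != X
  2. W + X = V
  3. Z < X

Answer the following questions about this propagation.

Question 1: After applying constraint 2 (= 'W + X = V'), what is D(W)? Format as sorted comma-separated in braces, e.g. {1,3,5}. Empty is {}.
Answer: {3}

Derivation:
Constraint 1 (Z != X) on D(Z)={3,4,6,7,8,9} D(X)={4,5,7,9}: no change
Constraint 2 (W + X = V) on D(W)={3,7,9} D(X)={4,5,7,9} D(V)={4,5,7,8,9}: W {3,7,9}->{3}; X {4,5,7,9}->{4,5}; V {4,5,7,8,9}->{7,8}
So after constraint 2: D(W) = {3}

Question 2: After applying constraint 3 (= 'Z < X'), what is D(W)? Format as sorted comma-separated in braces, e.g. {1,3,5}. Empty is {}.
Answer: {3}

Derivation:
Constraint 1 (Z != X) on D(Z)={3,4,6,7,8,9} D(X)={4,5,7,9}: no change
Constraint 2 (W + X = V) on D(W)={3,7,9} D(X)={4,5,7,9} D(V)={4,5,7,8,9}: W {3,7,9}->{3}; X {4,5,7,9}->{4,5}; V {4,5,7,8,9}->{7,8}
Constraint 3 (Z < X) on D(Z)={3,4,6,7,8,9} D(X)={4,5}: Z {3,4,6,7,8,9}->{3,4}
So after constraint 3: D(W) = {3}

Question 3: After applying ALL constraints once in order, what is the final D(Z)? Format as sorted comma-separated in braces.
Constraint 1 (Z != X) on D(Z)={3,4,6,7,8,9} D(X)={4,5,7,9}: no change
Constraint 2 (W + X = V) on D(W)={3,7,9} D(X)={4,5,7,9} D(V)={4,5,7,8,9}: W {3,7,9}->{3}; X {4,5,7,9}->{4,5}; V {4,5,7,8,9}->{7,8}
Constraint 3 (Z < X) on D(Z)={3,4,6,7,8,9} D(X)={4,5}: Z {3,4,6,7,8,9}->{3,4}
So after all 3 constraints: D(Z) = {3,4}

Answer: {3,4}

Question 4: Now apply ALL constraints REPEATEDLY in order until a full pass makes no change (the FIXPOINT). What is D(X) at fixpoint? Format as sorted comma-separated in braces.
pass 0 (initial): D(X)={4,5,7,9}
pass 1: V {4,5,7,8,9}->{7,8}; W {3,7,9}->{3}; X {4,5,7,9}->{4,5}; Z {3,4,6,7,8,9}->{3,4}
pass 2: no change
Fixpoint after 2 passes: D(X) = {4,5}

Answer: {4,5}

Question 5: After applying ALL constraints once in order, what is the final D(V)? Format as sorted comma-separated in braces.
Constraint 1 (Z != X) on D(Z)={3,4,6,7,8,9} D(X)={4,5,7,9}: no change
Constraint 2 (W + X = V) on D(W)={3,7,9} D(X)={4,5,7,9} D(V)={4,5,7,8,9}: W {3,7,9}->{3}; X {4,5,7,9}->{4,5}; V {4,5,7,8,9}->{7,8}
Constraint 3 (Z < X) on D(Z)={3,4,6,7,8,9} D(X)={4,5}: Z {3,4,6,7,8,9}->{3,4}
So after all 3 constraints: D(V) = {7,8}

Answer: {7,8}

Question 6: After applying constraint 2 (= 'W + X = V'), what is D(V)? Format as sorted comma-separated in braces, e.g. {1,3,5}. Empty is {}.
Answer: {7,8}

Derivation:
Constraint 1 (Z != X) on D(Z)={3,4,6,7,8,9} D(X)={4,5,7,9}: no change
Constraint 2 (W + X = V) on D(W)={3,7,9} D(X)={4,5,7,9} D(V)={4,5,7,8,9}: W {3,7,9}->{3}; X {4,5,7,9}->{4,5}; V {4,5,7,8,9}->{7,8}
So after constraint 2: D(V) = {7,8}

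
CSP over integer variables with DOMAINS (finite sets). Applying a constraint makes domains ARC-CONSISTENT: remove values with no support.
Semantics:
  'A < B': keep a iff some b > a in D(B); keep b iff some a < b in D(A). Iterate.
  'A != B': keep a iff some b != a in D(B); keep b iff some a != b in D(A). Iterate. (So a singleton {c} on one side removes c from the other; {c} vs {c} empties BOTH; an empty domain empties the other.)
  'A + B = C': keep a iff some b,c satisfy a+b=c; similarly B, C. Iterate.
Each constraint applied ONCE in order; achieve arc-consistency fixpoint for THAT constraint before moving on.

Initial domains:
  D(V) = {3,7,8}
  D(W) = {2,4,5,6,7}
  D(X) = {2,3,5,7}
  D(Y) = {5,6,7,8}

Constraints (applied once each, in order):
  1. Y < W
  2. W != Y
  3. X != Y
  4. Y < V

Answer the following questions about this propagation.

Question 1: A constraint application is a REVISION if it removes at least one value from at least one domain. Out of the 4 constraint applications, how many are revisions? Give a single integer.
Constraint 1 (Y < W) on D(Y)={5,6,7,8} D(W)={2,4,5,6,7}: Y {5,6,7,8}->{5,6}; W {2,4,5,6,7}->{6,7} => REVISION
Constraint 2 (W != Y) on D(W)={6,7} D(Y)={5,6}: no change => not a revision
Constraint 3 (X != Y) on D(X)={2,3,5,7} D(Y)={5,6}: no change => not a revision
Constraint 4 (Y < V) on D(Y)={5,6} D(V)={3,7,8}: V {3,7,8}->{7,8} => REVISION
Total revisions = 2

Answer: 2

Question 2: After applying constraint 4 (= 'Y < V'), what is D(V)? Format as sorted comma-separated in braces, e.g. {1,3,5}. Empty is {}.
Answer: {7,8}

Derivation:
Constraint 1 (Y < W) on D(Y)={5,6,7,8} D(W)={2,4,5,6,7}: Y {5,6,7,8}->{5,6}; W {2,4,5,6,7}->{6,7}
Constraint 2 (W != Y) on D(W)={6,7} D(Y)={5,6}: no change
Constraint 3 (X != Y) on D(X)={2,3,5,7} D(Y)={5,6}: no change
Constraint 4 (Y < V) on D(Y)={5,6} D(V)={3,7,8}: V {3,7,8}->{7,8}
So after constraint 4: D(V) = {7,8}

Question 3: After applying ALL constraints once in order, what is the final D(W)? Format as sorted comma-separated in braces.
Answer: {6,7}

Derivation:
Constraint 1 (Y < W) on D(Y)={5,6,7,8} D(W)={2,4,5,6,7}: Y {5,6,7,8}->{5,6}; W {2,4,5,6,7}->{6,7}
Constraint 2 (W != Y) on D(W)={6,7} D(Y)={5,6}: no change
Constraint 3 (X != Y) on D(X)={2,3,5,7} D(Y)={5,6}: no change
Constraint 4 (Y < V) on D(Y)={5,6} D(V)={3,7,8}: V {3,7,8}->{7,8}
So after all 4 constraints: D(W) = {6,7}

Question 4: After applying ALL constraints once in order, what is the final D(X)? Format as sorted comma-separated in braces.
Constraint 1 (Y < W) on D(Y)={5,6,7,8} D(W)={2,4,5,6,7}: Y {5,6,7,8}->{5,6}; W {2,4,5,6,7}->{6,7}
Constraint 2 (W != Y) on D(W)={6,7} D(Y)={5,6}: no change
Constraint 3 (X != Y) on D(X)={2,3,5,7} D(Y)={5,6}: no change
Constraint 4 (Y < V) on D(Y)={5,6} D(V)={3,7,8}: V {3,7,8}->{7,8}
So after all 4 constraints: D(X) = {2,3,5,7}

Answer: {2,3,5,7}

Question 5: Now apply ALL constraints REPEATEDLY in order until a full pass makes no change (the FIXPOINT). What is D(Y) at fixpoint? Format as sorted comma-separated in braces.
Answer: {5,6}

Derivation:
pass 0 (initial): D(Y)={5,6,7,8}
pass 1: V {3,7,8}->{7,8}; W {2,4,5,6,7}->{6,7}; Y {5,6,7,8}->{5,6}
pass 2: no change
Fixpoint after 2 passes: D(Y) = {5,6}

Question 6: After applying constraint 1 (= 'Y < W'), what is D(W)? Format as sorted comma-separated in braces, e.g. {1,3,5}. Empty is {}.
Constraint 1 (Y < W) on D(Y)={5,6,7,8} D(W)={2,4,5,6,7}: Y {5,6,7,8}->{5,6}; W {2,4,5,6,7}->{6,7}
So after constraint 1: D(W) = {6,7}

Answer: {6,7}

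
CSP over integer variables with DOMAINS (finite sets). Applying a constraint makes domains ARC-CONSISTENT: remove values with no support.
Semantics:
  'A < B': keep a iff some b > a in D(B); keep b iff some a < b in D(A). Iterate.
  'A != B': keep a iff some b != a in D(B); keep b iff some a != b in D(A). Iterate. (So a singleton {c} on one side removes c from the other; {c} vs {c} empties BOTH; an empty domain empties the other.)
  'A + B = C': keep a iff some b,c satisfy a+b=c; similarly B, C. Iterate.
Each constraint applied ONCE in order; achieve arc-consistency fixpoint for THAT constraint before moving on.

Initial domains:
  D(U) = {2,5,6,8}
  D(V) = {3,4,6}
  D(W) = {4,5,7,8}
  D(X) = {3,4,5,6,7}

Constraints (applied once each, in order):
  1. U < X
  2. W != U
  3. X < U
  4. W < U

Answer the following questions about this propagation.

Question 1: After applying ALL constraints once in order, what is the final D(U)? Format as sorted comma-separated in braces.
Answer: {5,6}

Derivation:
Constraint 1 (U < X) on D(U)={2,5,6,8} D(X)={3,4,5,6,7}: U {2,5,6,8}->{2,5,6}
Constraint 2 (W != U) on D(W)={4,5,7,8} D(U)={2,5,6}: no change
Constraint 3 (X < U) on D(X)={3,4,5,6,7} D(U)={2,5,6}: X {3,4,5,6,7}->{3,4,5}; U {2,5,6}->{5,6}
Constraint 4 (W < U) on D(W)={4,5,7,8} D(U)={5,6}: W {4,5,7,8}->{4,5}
So after all 4 constraints: D(U) = {5,6}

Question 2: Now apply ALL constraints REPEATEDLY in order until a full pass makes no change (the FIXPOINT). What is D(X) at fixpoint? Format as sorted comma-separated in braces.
pass 0 (initial): D(X)={3,4,5,6,7}
pass 1: U {2,5,6,8}->{5,6}; W {4,5,7,8}->{4,5}; X {3,4,5,6,7}->{3,4,5}
pass 2: U {5,6}->{}; W {4,5}->{}; X {3,4,5}->{}
pass 3: no change
Fixpoint after 3 passes: D(X) = {}

Answer: {}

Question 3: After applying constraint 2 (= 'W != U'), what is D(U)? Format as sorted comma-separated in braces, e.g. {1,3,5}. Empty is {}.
Constraint 1 (U < X) on D(U)={2,5,6,8} D(X)={3,4,5,6,7}: U {2,5,6,8}->{2,5,6}
Constraint 2 (W != U) on D(W)={4,5,7,8} D(U)={2,5,6}: no change
So after constraint 2: D(U) = {2,5,6}

Answer: {2,5,6}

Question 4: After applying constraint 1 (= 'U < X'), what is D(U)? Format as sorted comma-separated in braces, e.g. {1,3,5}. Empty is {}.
Constraint 1 (U < X) on D(U)={2,5,6,8} D(X)={3,4,5,6,7}: U {2,5,6,8}->{2,5,6}
So after constraint 1: D(U) = {2,5,6}

Answer: {2,5,6}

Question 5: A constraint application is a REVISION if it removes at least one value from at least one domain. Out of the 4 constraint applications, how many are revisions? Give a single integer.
Answer: 3

Derivation:
Constraint 1 (U < X) on D(U)={2,5,6,8} D(X)={3,4,5,6,7}: U {2,5,6,8}->{2,5,6} => REVISION
Constraint 2 (W != U) on D(W)={4,5,7,8} D(U)={2,5,6}: no change => not a revision
Constraint 3 (X < U) on D(X)={3,4,5,6,7} D(U)={2,5,6}: X {3,4,5,6,7}->{3,4,5}; U {2,5,6}->{5,6} => REVISION
Constraint 4 (W < U) on D(W)={4,5,7,8} D(U)={5,6}: W {4,5,7,8}->{4,5} => REVISION
Total revisions = 3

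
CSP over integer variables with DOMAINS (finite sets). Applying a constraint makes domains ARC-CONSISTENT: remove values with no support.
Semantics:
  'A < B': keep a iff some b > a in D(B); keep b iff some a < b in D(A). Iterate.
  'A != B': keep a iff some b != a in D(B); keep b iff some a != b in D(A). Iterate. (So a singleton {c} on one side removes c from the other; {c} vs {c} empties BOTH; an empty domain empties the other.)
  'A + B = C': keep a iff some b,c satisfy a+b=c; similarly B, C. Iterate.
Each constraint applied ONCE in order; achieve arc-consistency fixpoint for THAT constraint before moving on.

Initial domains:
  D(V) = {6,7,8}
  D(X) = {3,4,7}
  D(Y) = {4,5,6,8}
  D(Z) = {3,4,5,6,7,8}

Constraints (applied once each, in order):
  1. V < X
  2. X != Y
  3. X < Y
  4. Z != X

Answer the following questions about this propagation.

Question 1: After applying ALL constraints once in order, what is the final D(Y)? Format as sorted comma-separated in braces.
Answer: {8}

Derivation:
Constraint 1 (V < X) on D(V)={6,7,8} D(X)={3,4,7}: V {6,7,8}->{6}; X {3,4,7}->{7}
Constraint 2 (X != Y) on D(X)={7} D(Y)={4,5,6,8}: no change
Constraint 3 (X < Y) on D(X)={7} D(Y)={4,5,6,8}: Y {4,5,6,8}->{8}
Constraint 4 (Z != X) on D(Z)={3,4,5,6,7,8} D(X)={7}: Z {3,4,5,6,7,8}->{3,4,5,6,8}
So after all 4 constraints: D(Y) = {8}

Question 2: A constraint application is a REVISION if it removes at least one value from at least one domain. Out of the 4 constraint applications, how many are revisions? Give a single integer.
Answer: 3

Derivation:
Constraint 1 (V < X) on D(V)={6,7,8} D(X)={3,4,7}: V {6,7,8}->{6}; X {3,4,7}->{7} => REVISION
Constraint 2 (X != Y) on D(X)={7} D(Y)={4,5,6,8}: no change => not a revision
Constraint 3 (X < Y) on D(X)={7} D(Y)={4,5,6,8}: Y {4,5,6,8}->{8} => REVISION
Constraint 4 (Z != X) on D(Z)={3,4,5,6,7,8} D(X)={7}: Z {3,4,5,6,7,8}->{3,4,5,6,8} => REVISION
Total revisions = 3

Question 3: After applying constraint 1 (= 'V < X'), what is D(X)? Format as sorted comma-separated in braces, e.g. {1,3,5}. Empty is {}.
Constraint 1 (V < X) on D(V)={6,7,8} D(X)={3,4,7}: V {6,7,8}->{6}; X {3,4,7}->{7}
So after constraint 1: D(X) = {7}

Answer: {7}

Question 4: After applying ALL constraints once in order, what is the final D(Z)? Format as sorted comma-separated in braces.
Answer: {3,4,5,6,8}

Derivation:
Constraint 1 (V < X) on D(V)={6,7,8} D(X)={3,4,7}: V {6,7,8}->{6}; X {3,4,7}->{7}
Constraint 2 (X != Y) on D(X)={7} D(Y)={4,5,6,8}: no change
Constraint 3 (X < Y) on D(X)={7} D(Y)={4,5,6,8}: Y {4,5,6,8}->{8}
Constraint 4 (Z != X) on D(Z)={3,4,5,6,7,8} D(X)={7}: Z {3,4,5,6,7,8}->{3,4,5,6,8}
So after all 4 constraints: D(Z) = {3,4,5,6,8}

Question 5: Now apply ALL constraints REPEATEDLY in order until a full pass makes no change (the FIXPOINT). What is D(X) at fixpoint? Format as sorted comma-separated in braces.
Answer: {7}

Derivation:
pass 0 (initial): D(X)={3,4,7}
pass 1: V {6,7,8}->{6}; X {3,4,7}->{7}; Y {4,5,6,8}->{8}; Z {3,4,5,6,7,8}->{3,4,5,6,8}
pass 2: no change
Fixpoint after 2 passes: D(X) = {7}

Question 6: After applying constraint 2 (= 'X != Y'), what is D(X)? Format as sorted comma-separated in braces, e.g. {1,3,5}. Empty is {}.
Constraint 1 (V < X) on D(V)={6,7,8} D(X)={3,4,7}: V {6,7,8}->{6}; X {3,4,7}->{7}
Constraint 2 (X != Y) on D(X)={7} D(Y)={4,5,6,8}: no change
So after constraint 2: D(X) = {7}

Answer: {7}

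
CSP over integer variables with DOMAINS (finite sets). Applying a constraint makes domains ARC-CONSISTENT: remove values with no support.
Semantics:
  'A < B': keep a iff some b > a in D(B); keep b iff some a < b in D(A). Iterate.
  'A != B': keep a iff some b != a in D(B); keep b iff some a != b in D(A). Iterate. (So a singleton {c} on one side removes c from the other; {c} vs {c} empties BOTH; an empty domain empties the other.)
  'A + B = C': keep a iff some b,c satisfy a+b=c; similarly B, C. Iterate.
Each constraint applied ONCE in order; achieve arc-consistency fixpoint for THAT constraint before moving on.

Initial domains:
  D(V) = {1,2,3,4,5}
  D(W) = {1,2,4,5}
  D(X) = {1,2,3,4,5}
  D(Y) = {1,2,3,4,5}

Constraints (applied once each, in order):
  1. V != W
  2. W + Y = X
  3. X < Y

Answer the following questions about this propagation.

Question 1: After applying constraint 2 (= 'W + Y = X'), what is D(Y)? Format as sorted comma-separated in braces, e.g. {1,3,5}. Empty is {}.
Constraint 1 (V != W) on D(V)={1,2,3,4,5} D(W)={1,2,4,5}: no change
Constraint 2 (W + Y = X) on D(W)={1,2,4,5} D(Y)={1,2,3,4,5} D(X)={1,2,3,4,5}: W {1,2,4,5}->{1,2,4}; Y {1,2,3,4,5}->{1,2,3,4}; X {1,2,3,4,5}->{2,3,4,5}
So after constraint 2: D(Y) = {1,2,3,4}

Answer: {1,2,3,4}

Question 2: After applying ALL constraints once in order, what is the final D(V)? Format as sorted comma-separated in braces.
Constraint 1 (V != W) on D(V)={1,2,3,4,5} D(W)={1,2,4,5}: no change
Constraint 2 (W + Y = X) on D(W)={1,2,4,5} D(Y)={1,2,3,4,5} D(X)={1,2,3,4,5}: W {1,2,4,5}->{1,2,4}; Y {1,2,3,4,5}->{1,2,3,4}; X {1,2,3,4,5}->{2,3,4,5}
Constraint 3 (X < Y) on D(X)={2,3,4,5} D(Y)={1,2,3,4}: X {2,3,4,5}->{2,3}; Y {1,2,3,4}->{3,4}
So after all 3 constraints: D(V) = {1,2,3,4,5}

Answer: {1,2,3,4,5}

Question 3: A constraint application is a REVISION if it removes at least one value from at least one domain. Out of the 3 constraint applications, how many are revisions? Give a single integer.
Answer: 2

Derivation:
Constraint 1 (V != W) on D(V)={1,2,3,4,5} D(W)={1,2,4,5}: no change => not a revision
Constraint 2 (W + Y = X) on D(W)={1,2,4,5} D(Y)={1,2,3,4,5} D(X)={1,2,3,4,5}: W {1,2,4,5}->{1,2,4}; Y {1,2,3,4,5}->{1,2,3,4}; X {1,2,3,4,5}->{2,3,4,5} => REVISION
Constraint 3 (X < Y) on D(X)={2,3,4,5} D(Y)={1,2,3,4}: X {2,3,4,5}->{2,3}; Y {1,2,3,4}->{3,4} => REVISION
Total revisions = 2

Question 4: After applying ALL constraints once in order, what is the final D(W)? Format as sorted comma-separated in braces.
Answer: {1,2,4}

Derivation:
Constraint 1 (V != W) on D(V)={1,2,3,4,5} D(W)={1,2,4,5}: no change
Constraint 2 (W + Y = X) on D(W)={1,2,4,5} D(Y)={1,2,3,4,5} D(X)={1,2,3,4,5}: W {1,2,4,5}->{1,2,4}; Y {1,2,3,4,5}->{1,2,3,4}; X {1,2,3,4,5}->{2,3,4,5}
Constraint 3 (X < Y) on D(X)={2,3,4,5} D(Y)={1,2,3,4}: X {2,3,4,5}->{2,3}; Y {1,2,3,4}->{3,4}
So after all 3 constraints: D(W) = {1,2,4}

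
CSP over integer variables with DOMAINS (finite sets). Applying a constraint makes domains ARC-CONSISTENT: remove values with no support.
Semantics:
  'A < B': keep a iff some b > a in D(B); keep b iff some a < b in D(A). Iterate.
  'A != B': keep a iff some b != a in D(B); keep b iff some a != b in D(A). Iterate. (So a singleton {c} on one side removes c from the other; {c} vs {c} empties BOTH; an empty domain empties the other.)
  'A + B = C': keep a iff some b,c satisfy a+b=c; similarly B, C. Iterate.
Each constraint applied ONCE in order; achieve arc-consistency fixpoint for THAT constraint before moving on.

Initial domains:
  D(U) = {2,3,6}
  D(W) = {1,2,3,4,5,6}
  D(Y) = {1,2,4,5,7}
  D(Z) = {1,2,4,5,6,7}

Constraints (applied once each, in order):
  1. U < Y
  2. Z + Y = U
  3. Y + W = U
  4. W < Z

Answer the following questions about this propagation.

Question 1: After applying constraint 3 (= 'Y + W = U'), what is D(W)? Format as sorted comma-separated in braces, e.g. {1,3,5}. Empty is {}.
Answer: {1,2}

Derivation:
Constraint 1 (U < Y) on D(U)={2,3,6} D(Y)={1,2,4,5,7}: Y {1,2,4,5,7}->{4,5,7}
Constraint 2 (Z + Y = U) on D(Z)={1,2,4,5,6,7} D(Y)={4,5,7} D(U)={2,3,6}: Z {1,2,4,5,6,7}->{1,2}; Y {4,5,7}->{4,5}; U {2,3,6}->{6}
Constraint 3 (Y + W = U) on D(Y)={4,5} D(W)={1,2,3,4,5,6} D(U)={6}: W {1,2,3,4,5,6}->{1,2}
So after constraint 3: D(W) = {1,2}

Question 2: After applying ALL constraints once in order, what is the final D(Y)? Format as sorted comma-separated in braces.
Answer: {4,5}

Derivation:
Constraint 1 (U < Y) on D(U)={2,3,6} D(Y)={1,2,4,5,7}: Y {1,2,4,5,7}->{4,5,7}
Constraint 2 (Z + Y = U) on D(Z)={1,2,4,5,6,7} D(Y)={4,5,7} D(U)={2,3,6}: Z {1,2,4,5,6,7}->{1,2}; Y {4,5,7}->{4,5}; U {2,3,6}->{6}
Constraint 3 (Y + W = U) on D(Y)={4,5} D(W)={1,2,3,4,5,6} D(U)={6}: W {1,2,3,4,5,6}->{1,2}
Constraint 4 (W < Z) on D(W)={1,2} D(Z)={1,2}: W {1,2}->{1}; Z {1,2}->{2}
So after all 4 constraints: D(Y) = {4,5}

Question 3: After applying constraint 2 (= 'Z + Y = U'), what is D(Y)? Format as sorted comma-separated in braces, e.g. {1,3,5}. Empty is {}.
Constraint 1 (U < Y) on D(U)={2,3,6} D(Y)={1,2,4,5,7}: Y {1,2,4,5,7}->{4,5,7}
Constraint 2 (Z + Y = U) on D(Z)={1,2,4,5,6,7} D(Y)={4,5,7} D(U)={2,3,6}: Z {1,2,4,5,6,7}->{1,2}; Y {4,5,7}->{4,5}; U {2,3,6}->{6}
So after constraint 2: D(Y) = {4,5}

Answer: {4,5}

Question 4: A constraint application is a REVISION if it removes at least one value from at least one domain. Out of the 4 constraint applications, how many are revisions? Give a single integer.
Constraint 1 (U < Y) on D(U)={2,3,6} D(Y)={1,2,4,5,7}: Y {1,2,4,5,7}->{4,5,7} => REVISION
Constraint 2 (Z + Y = U) on D(Z)={1,2,4,5,6,7} D(Y)={4,5,7} D(U)={2,3,6}: Z {1,2,4,5,6,7}->{1,2}; Y {4,5,7}->{4,5}; U {2,3,6}->{6} => REVISION
Constraint 3 (Y + W = U) on D(Y)={4,5} D(W)={1,2,3,4,5,6} D(U)={6}: W {1,2,3,4,5,6}->{1,2} => REVISION
Constraint 4 (W < Z) on D(W)={1,2} D(Z)={1,2}: W {1,2}->{1}; Z {1,2}->{2} => REVISION
Total revisions = 4

Answer: 4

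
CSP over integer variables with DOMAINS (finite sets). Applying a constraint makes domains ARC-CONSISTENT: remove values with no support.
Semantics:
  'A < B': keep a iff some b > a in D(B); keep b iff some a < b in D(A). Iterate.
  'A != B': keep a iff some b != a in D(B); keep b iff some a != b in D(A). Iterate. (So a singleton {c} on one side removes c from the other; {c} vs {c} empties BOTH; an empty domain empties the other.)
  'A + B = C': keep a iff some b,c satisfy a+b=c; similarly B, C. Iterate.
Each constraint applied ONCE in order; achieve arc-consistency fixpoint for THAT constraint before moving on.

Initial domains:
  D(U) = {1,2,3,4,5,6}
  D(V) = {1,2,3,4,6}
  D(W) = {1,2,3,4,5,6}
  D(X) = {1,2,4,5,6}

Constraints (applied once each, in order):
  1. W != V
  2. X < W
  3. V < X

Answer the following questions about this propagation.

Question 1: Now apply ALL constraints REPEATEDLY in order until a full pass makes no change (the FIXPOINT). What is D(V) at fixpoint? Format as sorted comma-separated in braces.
Answer: {1,2,3,4}

Derivation:
pass 0 (initial): D(V)={1,2,3,4,6}
pass 1: V {1,2,3,4,6}->{1,2,3,4}; W {1,2,3,4,5,6}->{2,3,4,5,6}; X {1,2,4,5,6}->{2,4,5}
pass 2: W {2,3,4,5,6}->{3,4,5,6}
pass 3: no change
Fixpoint after 3 passes: D(V) = {1,2,3,4}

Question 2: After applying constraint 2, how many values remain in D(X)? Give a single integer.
Answer: 4

Derivation:
Constraint 1 (W != V) on D(W)={1,2,3,4,5,6} D(V)={1,2,3,4,6}: no change
Constraint 2 (X < W) on D(X)={1,2,4,5,6} D(W)={1,2,3,4,5,6}: X {1,2,4,5,6}->{1,2,4,5}; W {1,2,3,4,5,6}->{2,3,4,5,6}
So after constraint 2: D(X)={1,2,4,5}, size = 4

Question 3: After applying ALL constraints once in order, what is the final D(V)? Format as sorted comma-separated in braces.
Constraint 1 (W != V) on D(W)={1,2,3,4,5,6} D(V)={1,2,3,4,6}: no change
Constraint 2 (X < W) on D(X)={1,2,4,5,6} D(W)={1,2,3,4,5,6}: X {1,2,4,5,6}->{1,2,4,5}; W {1,2,3,4,5,6}->{2,3,4,5,6}
Constraint 3 (V < X) on D(V)={1,2,3,4,6} D(X)={1,2,4,5}: V {1,2,3,4,6}->{1,2,3,4}; X {1,2,4,5}->{2,4,5}
So after all 3 constraints: D(V) = {1,2,3,4}

Answer: {1,2,3,4}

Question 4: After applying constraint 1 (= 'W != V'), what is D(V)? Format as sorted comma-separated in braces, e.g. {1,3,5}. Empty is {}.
Answer: {1,2,3,4,6}

Derivation:
Constraint 1 (W != V) on D(W)={1,2,3,4,5,6} D(V)={1,2,3,4,6}: no change
So after constraint 1: D(V) = {1,2,3,4,6}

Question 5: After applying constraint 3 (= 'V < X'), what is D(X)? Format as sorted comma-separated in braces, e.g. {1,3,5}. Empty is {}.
Answer: {2,4,5}

Derivation:
Constraint 1 (W != V) on D(W)={1,2,3,4,5,6} D(V)={1,2,3,4,6}: no change
Constraint 2 (X < W) on D(X)={1,2,4,5,6} D(W)={1,2,3,4,5,6}: X {1,2,4,5,6}->{1,2,4,5}; W {1,2,3,4,5,6}->{2,3,4,5,6}
Constraint 3 (V < X) on D(V)={1,2,3,4,6} D(X)={1,2,4,5}: V {1,2,3,4,6}->{1,2,3,4}; X {1,2,4,5}->{2,4,5}
So after constraint 3: D(X) = {2,4,5}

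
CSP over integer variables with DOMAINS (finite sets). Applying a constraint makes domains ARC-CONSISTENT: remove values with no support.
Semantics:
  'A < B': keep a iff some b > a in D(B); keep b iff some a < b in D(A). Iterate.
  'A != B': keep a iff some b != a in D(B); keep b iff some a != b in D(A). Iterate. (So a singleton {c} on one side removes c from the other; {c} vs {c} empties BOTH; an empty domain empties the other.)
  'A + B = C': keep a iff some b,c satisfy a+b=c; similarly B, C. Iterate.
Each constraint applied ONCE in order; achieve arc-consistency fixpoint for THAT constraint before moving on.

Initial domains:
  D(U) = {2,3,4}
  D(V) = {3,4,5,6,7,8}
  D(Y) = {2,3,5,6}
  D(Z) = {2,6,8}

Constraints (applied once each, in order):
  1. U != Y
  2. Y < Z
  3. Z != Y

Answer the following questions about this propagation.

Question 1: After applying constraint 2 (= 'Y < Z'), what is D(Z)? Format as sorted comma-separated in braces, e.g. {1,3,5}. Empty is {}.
Answer: {6,8}

Derivation:
Constraint 1 (U != Y) on D(U)={2,3,4} D(Y)={2,3,5,6}: no change
Constraint 2 (Y < Z) on D(Y)={2,3,5,6} D(Z)={2,6,8}: Z {2,6,8}->{6,8}
So after constraint 2: D(Z) = {6,8}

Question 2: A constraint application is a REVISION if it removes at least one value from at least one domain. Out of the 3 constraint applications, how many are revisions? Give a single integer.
Constraint 1 (U != Y) on D(U)={2,3,4} D(Y)={2,3,5,6}: no change => not a revision
Constraint 2 (Y < Z) on D(Y)={2,3,5,6} D(Z)={2,6,8}: Z {2,6,8}->{6,8} => REVISION
Constraint 3 (Z != Y) on D(Z)={6,8} D(Y)={2,3,5,6}: no change => not a revision
Total revisions = 1

Answer: 1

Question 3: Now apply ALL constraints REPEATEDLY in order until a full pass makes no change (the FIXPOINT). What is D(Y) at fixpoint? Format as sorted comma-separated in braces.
pass 0 (initial): D(Y)={2,3,5,6}
pass 1: Z {2,6,8}->{6,8}
pass 2: no change
Fixpoint after 2 passes: D(Y) = {2,3,5,6}

Answer: {2,3,5,6}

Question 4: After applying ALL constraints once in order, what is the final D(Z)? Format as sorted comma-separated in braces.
Constraint 1 (U != Y) on D(U)={2,3,4} D(Y)={2,3,5,6}: no change
Constraint 2 (Y < Z) on D(Y)={2,3,5,6} D(Z)={2,6,8}: Z {2,6,8}->{6,8}
Constraint 3 (Z != Y) on D(Z)={6,8} D(Y)={2,3,5,6}: no change
So after all 3 constraints: D(Z) = {6,8}

Answer: {6,8}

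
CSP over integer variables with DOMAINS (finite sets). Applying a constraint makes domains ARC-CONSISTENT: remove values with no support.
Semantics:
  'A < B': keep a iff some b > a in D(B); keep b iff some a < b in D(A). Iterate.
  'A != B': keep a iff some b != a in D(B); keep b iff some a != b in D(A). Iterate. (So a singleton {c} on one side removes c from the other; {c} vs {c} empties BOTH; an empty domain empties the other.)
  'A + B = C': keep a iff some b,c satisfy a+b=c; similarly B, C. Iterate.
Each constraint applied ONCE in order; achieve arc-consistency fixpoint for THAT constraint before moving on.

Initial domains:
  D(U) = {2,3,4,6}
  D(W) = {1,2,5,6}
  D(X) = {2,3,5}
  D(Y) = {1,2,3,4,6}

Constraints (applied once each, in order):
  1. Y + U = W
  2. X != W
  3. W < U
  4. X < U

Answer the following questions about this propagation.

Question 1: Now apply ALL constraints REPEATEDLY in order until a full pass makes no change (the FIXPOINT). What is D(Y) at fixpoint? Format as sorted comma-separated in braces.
Answer: {}

Derivation:
pass 0 (initial): D(Y)={1,2,3,4,6}
pass 1: U {2,3,4,6}->{}; W {1,2,5,6}->{}; X {2,3,5}->{}; Y {1,2,3,4,6}->{1,2,3,4}
pass 2: Y {1,2,3,4}->{}
pass 3: no change
Fixpoint after 3 passes: D(Y) = {}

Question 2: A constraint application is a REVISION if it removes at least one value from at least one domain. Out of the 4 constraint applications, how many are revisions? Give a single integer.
Constraint 1 (Y + U = W) on D(Y)={1,2,3,4,6} D(U)={2,3,4,6} D(W)={1,2,5,6}: Y {1,2,3,4,6}->{1,2,3,4}; U {2,3,4,6}->{2,3,4}; W {1,2,5,6}->{5,6} => REVISION
Constraint 2 (X != W) on D(X)={2,3,5} D(W)={5,6}: no change => not a revision
Constraint 3 (W < U) on D(W)={5,6} D(U)={2,3,4}: W {5,6}->{}; U {2,3,4}->{} => REVISION
Constraint 4 (X < U) on D(X)={2,3,5} D(U)={}: X {2,3,5}->{} => REVISION
Total revisions = 3

Answer: 3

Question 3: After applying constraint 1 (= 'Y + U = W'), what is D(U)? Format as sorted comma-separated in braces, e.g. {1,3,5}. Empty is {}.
Constraint 1 (Y + U = W) on D(Y)={1,2,3,4,6} D(U)={2,3,4,6} D(W)={1,2,5,6}: Y {1,2,3,4,6}->{1,2,3,4}; U {2,3,4,6}->{2,3,4}; W {1,2,5,6}->{5,6}
So after constraint 1: D(U) = {2,3,4}

Answer: {2,3,4}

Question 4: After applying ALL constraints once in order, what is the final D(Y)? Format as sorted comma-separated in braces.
Answer: {1,2,3,4}

Derivation:
Constraint 1 (Y + U = W) on D(Y)={1,2,3,4,6} D(U)={2,3,4,6} D(W)={1,2,5,6}: Y {1,2,3,4,6}->{1,2,3,4}; U {2,3,4,6}->{2,3,4}; W {1,2,5,6}->{5,6}
Constraint 2 (X != W) on D(X)={2,3,5} D(W)={5,6}: no change
Constraint 3 (W < U) on D(W)={5,6} D(U)={2,3,4}: W {5,6}->{}; U {2,3,4}->{}
Constraint 4 (X < U) on D(X)={2,3,5} D(U)={}: X {2,3,5}->{}
So after all 4 constraints: D(Y) = {1,2,3,4}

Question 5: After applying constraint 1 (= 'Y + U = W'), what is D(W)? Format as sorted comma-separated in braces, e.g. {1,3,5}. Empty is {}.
Constraint 1 (Y + U = W) on D(Y)={1,2,3,4,6} D(U)={2,3,4,6} D(W)={1,2,5,6}: Y {1,2,3,4,6}->{1,2,3,4}; U {2,3,4,6}->{2,3,4}; W {1,2,5,6}->{5,6}
So after constraint 1: D(W) = {5,6}

Answer: {5,6}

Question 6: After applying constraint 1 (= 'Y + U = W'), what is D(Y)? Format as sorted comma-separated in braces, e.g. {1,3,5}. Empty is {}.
Constraint 1 (Y + U = W) on D(Y)={1,2,3,4,6} D(U)={2,3,4,6} D(W)={1,2,5,6}: Y {1,2,3,4,6}->{1,2,3,4}; U {2,3,4,6}->{2,3,4}; W {1,2,5,6}->{5,6}
So after constraint 1: D(Y) = {1,2,3,4}

Answer: {1,2,3,4}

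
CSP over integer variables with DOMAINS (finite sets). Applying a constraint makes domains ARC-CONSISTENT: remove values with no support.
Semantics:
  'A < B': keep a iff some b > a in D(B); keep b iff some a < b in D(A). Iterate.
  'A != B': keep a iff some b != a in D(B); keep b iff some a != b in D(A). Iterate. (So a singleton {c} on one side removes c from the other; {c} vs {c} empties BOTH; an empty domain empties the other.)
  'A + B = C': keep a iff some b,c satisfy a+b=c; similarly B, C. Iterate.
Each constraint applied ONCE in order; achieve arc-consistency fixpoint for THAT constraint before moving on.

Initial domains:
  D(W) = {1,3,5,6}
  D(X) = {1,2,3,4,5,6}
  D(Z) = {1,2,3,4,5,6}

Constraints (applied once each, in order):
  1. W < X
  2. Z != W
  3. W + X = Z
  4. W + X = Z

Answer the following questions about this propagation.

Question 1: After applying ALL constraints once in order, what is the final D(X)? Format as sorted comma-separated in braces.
Answer: {2,3,4,5}

Derivation:
Constraint 1 (W < X) on D(W)={1,3,5,6} D(X)={1,2,3,4,5,6}: W {1,3,5,6}->{1,3,5}; X {1,2,3,4,5,6}->{2,3,4,5,6}
Constraint 2 (Z != W) on D(Z)={1,2,3,4,5,6} D(W)={1,3,5}: no change
Constraint 3 (W + X = Z) on D(W)={1,3,5} D(X)={2,3,4,5,6} D(Z)={1,2,3,4,5,6}: W {1,3,5}->{1,3}; X {2,3,4,5,6}->{2,3,4,5}; Z {1,2,3,4,5,6}->{3,4,5,6}
Constraint 4 (W + X = Z) on D(W)={1,3} D(X)={2,3,4,5} D(Z)={3,4,5,6}: no change
So after all 4 constraints: D(X) = {2,3,4,5}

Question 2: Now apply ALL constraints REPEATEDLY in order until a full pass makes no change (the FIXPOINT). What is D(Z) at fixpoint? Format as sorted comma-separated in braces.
pass 0 (initial): D(Z)={1,2,3,4,5,6}
pass 1: W {1,3,5,6}->{1,3}; X {1,2,3,4,5,6}->{2,3,4,5}; Z {1,2,3,4,5,6}->{3,4,5,6}
pass 2: no change
Fixpoint after 2 passes: D(Z) = {3,4,5,6}

Answer: {3,4,5,6}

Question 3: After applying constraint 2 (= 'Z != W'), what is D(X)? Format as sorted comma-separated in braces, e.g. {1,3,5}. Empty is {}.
Constraint 1 (W < X) on D(W)={1,3,5,6} D(X)={1,2,3,4,5,6}: W {1,3,5,6}->{1,3,5}; X {1,2,3,4,5,6}->{2,3,4,5,6}
Constraint 2 (Z != W) on D(Z)={1,2,3,4,5,6} D(W)={1,3,5}: no change
So after constraint 2: D(X) = {2,3,4,5,6}

Answer: {2,3,4,5,6}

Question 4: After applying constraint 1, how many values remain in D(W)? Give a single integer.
Answer: 3

Derivation:
Constraint 1 (W < X) on D(W)={1,3,5,6} D(X)={1,2,3,4,5,6}: W {1,3,5,6}->{1,3,5}; X {1,2,3,4,5,6}->{2,3,4,5,6}
So after constraint 1: D(W)={1,3,5}, size = 3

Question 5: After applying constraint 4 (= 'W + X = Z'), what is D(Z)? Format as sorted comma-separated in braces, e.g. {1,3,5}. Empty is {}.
Constraint 1 (W < X) on D(W)={1,3,5,6} D(X)={1,2,3,4,5,6}: W {1,3,5,6}->{1,3,5}; X {1,2,3,4,5,6}->{2,3,4,5,6}
Constraint 2 (Z != W) on D(Z)={1,2,3,4,5,6} D(W)={1,3,5}: no change
Constraint 3 (W + X = Z) on D(W)={1,3,5} D(X)={2,3,4,5,6} D(Z)={1,2,3,4,5,6}: W {1,3,5}->{1,3}; X {2,3,4,5,6}->{2,3,4,5}; Z {1,2,3,4,5,6}->{3,4,5,6}
Constraint 4 (W + X = Z) on D(W)={1,3} D(X)={2,3,4,5} D(Z)={3,4,5,6}: no change
So after constraint 4: D(Z) = {3,4,5,6}

Answer: {3,4,5,6}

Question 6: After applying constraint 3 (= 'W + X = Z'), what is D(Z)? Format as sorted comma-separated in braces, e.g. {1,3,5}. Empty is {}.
Constraint 1 (W < X) on D(W)={1,3,5,6} D(X)={1,2,3,4,5,6}: W {1,3,5,6}->{1,3,5}; X {1,2,3,4,5,6}->{2,3,4,5,6}
Constraint 2 (Z != W) on D(Z)={1,2,3,4,5,6} D(W)={1,3,5}: no change
Constraint 3 (W + X = Z) on D(W)={1,3,5} D(X)={2,3,4,5,6} D(Z)={1,2,3,4,5,6}: W {1,3,5}->{1,3}; X {2,3,4,5,6}->{2,3,4,5}; Z {1,2,3,4,5,6}->{3,4,5,6}
So after constraint 3: D(Z) = {3,4,5,6}

Answer: {3,4,5,6}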